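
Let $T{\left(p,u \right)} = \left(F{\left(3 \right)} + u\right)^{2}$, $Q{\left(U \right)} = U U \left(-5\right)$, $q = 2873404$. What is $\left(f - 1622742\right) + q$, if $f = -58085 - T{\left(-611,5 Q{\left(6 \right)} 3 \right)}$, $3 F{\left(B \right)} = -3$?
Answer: $-6102824$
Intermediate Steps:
$F{\left(B \right)} = -1$ ($F{\left(B \right)} = \frac{1}{3} \left(-3\right) = -1$)
$Q{\left(U \right)} = - 5 U^{2}$ ($Q{\left(U \right)} = U \left(- 5 U\right) = - 5 U^{2}$)
$T{\left(p,u \right)} = \left(-1 + u\right)^{2}$
$f = -7353486$ ($f = -58085 - \left(-1 + 5 \left(- 5 \cdot 6^{2}\right) 3\right)^{2} = -58085 - \left(-1 + 5 \left(\left(-5\right) 36\right) 3\right)^{2} = -58085 - \left(-1 + 5 \left(-180\right) 3\right)^{2} = -58085 - \left(-1 - 2700\right)^{2} = -58085 - \left(-2701\right)^{2} = -58085 - 7295401 = -7353486$)
$\left(f - 1622742\right) + q = \left(-7353486 - 1622742\right) + 2873404 = -8976228 + 2873404 = -6102824$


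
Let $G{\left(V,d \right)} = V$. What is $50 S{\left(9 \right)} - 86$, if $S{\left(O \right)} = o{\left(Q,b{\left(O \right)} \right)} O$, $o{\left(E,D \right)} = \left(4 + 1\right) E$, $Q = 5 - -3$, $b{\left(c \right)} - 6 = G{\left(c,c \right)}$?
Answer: $17914$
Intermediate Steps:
$b{\left(c \right)} = 6 + c$
$Q = 8$ ($Q = 5 + 3 = 8$)
$o{\left(E,D \right)} = 5 E$
$S{\left(O \right)} = 40 O$ ($S{\left(O \right)} = 5 \cdot 8 O = 40 O$)
$50 S{\left(9 \right)} - 86 = 50 \cdot 40 \cdot 9 - 86 = 50 \cdot 360 - 86 = 18000 - 86 = 17914$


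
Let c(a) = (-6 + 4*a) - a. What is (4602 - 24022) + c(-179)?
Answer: -19963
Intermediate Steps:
c(a) = -6 + 3*a
(4602 - 24022) + c(-179) = (4602 - 24022) + (-6 + 3*(-179)) = -19420 + (-6 - 537) = -19420 - 543 = -19963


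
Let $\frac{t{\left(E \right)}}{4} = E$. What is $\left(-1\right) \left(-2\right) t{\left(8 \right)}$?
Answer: $64$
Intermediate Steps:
$t{\left(E \right)} = 4 E$
$\left(-1\right) \left(-2\right) t{\left(8 \right)} = \left(-1\right) \left(-2\right) 4 \cdot 8 = 2 \cdot 32 = 64$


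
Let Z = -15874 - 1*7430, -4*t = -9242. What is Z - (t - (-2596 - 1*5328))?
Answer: -67077/2 ≈ -33539.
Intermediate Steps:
t = 4621/2 (t = -¼*(-9242) = 4621/2 ≈ 2310.5)
Z = -23304 (Z = -15874 - 7430 = -23304)
Z - (t - (-2596 - 1*5328)) = -23304 - (4621/2 - (-2596 - 1*5328)) = -23304 - (4621/2 - (-2596 - 5328)) = -23304 - (4621/2 - 1*(-7924)) = -23304 - (4621/2 + 7924) = -23304 - 1*20469/2 = -23304 - 20469/2 = -67077/2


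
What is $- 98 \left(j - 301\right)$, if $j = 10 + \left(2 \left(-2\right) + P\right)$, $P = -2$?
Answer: $29106$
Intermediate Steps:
$j = 4$ ($j = 10 + \left(2 \left(-2\right) - 2\right) = 10 - 6 = 4$)
$- 98 \left(j - 301\right) = - 98 \left(4 - 301\right) = \left(-98\right) \left(-297\right) = 29106$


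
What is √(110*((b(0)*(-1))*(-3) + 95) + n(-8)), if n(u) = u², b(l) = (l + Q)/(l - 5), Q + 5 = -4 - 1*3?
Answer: √11306 ≈ 106.33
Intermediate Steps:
Q = -12 (Q = -5 + (-4 - 1*3) = -5 + (-4 - 3) = -5 - 7 = -12)
b(l) = (-12 + l)/(-5 + l) (b(l) = (l - 12)/(l - 5) = (-12 + l)/(-5 + l))
√(110*((b(0)*(-1))*(-3) + 95) + n(-8)) = √(110*((((-12 + 0)/(-5 + 0))*(-1))*(-3) + 95) + (-8)²) = √(110*(((-12/(-5))*(-1))*(-3) + 95) + 64) = √(110*((-⅕*(-12)*(-1))*(-3) + 95) + 64) = √(110*(((12/5)*(-1))*(-3) + 95) + 64) = √(110*(-12/5*(-3) + 95) + 64) = √(110*(36/5 + 95) + 64) = √(110*(511/5) + 64) = √(11242 + 64) = √11306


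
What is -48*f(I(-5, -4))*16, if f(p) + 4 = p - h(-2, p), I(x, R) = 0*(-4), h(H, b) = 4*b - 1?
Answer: 2304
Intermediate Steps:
h(H, b) = -1 + 4*b
I(x, R) = 0
f(p) = -3 - 3*p (f(p) = -4 + (p - (-1 + 4*p)) = -4 + (p + (1 - 4*p)) = -4 + (1 - 3*p) = -3 - 3*p)
-48*f(I(-5, -4))*16 = -48*(-3 - 3*0)*16 = -48*(-3 + 0)*16 = -48*(-3)*16 = 144*16 = 2304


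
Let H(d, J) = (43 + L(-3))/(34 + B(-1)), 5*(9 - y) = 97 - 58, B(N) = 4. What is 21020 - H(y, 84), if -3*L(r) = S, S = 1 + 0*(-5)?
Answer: 1198076/57 ≈ 21019.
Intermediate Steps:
S = 1 (S = 1 + 0 = 1)
y = 6/5 (y = 9 - (97 - 58)/5 = 9 - 1/5*39 = 9 - 39/5 = 6/5 ≈ 1.2000)
L(r) = -1/3 (L(r) = -1/3*1 = -1/3)
H(d, J) = 64/57 (H(d, J) = (43 - 1/3)/(34 + 4) = (128/3)/38 = (128/3)*(1/38) = 64/57)
21020 - H(y, 84) = 21020 - 1*64/57 = 21020 - 64/57 = 1198076/57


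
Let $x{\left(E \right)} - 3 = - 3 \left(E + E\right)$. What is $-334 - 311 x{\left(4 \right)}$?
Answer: $6197$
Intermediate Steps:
$x{\left(E \right)} = 3 - 6 E$ ($x{\left(E \right)} = 3 - 3 \left(E + E\right) = 3 - 3 \cdot 2 E = 3 - 6 E$)
$-334 - 311 x{\left(4 \right)} = -334 - 311 \left(3 - 24\right) = -334 - -6531 = -334 + 6531 = 6197$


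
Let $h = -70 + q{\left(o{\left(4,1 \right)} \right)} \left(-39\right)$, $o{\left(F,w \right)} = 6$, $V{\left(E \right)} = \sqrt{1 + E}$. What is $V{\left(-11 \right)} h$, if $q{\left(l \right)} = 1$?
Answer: $- 109 i \sqrt{10} \approx - 344.69 i$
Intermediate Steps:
$h = -109$ ($h = -70 + 1 \left(-39\right) = -70 - 39 = -109$)
$V{\left(-11 \right)} h = \sqrt{1 - 11} \left(-109\right) = \sqrt{-10} \left(-109\right) = i \sqrt{10} \left(-109\right) = - 109 i \sqrt{10}$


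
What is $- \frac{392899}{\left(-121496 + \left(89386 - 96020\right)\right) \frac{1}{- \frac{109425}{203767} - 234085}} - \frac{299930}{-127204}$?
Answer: $- \frac{119195182379754494861}{166056335648742} \approx -7.178 \cdot 10^{5}$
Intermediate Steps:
$- \frac{392899}{\left(-121496 + \left(89386 - 96020\right)\right) \frac{1}{- \frac{109425}{203767} - 234085}} - \frac{299930}{-127204} = - \frac{392899}{\left(-121496 + \left(89386 - 96020\right)\right) \frac{1}{\left(-109425\right) \frac{1}{203767} - 234085}} - - \frac{149965}{63602} = - \frac{392899}{\left(-121496 - 6634\right) \frac{1}{- \frac{109425}{203767} - 234085}} + \frac{149965}{63602} = - \frac{392899}{\left(-128130\right) \frac{1}{- \frac{47698907620}{203767}}} + \frac{149965}{63602} = - \frac{392899}{\left(-128130\right) \left(- \frac{203767}{47698907620}\right)} + \frac{149965}{63602} = - \frac{392899}{\frac{2610866571}{4769890762}} + \frac{149965}{63602} = \left(-392899\right) \frac{4769890762}{2610866571} + \frac{149965}{63602} = - \frac{1874085310499038}{2610866571} + \frac{149965}{63602} = - \frac{119195182379754494861}{166056335648742}$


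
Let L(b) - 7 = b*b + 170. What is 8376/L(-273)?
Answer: 1396/12451 ≈ 0.11212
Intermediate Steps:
L(b) = 177 + b² (L(b) = 7 + (b*b + 170) = 7 + (b² + 170) = 7 + (170 + b²) = 177 + b²)
8376/L(-273) = 8376/(177 + (-273)²) = 8376/(177 + 74529) = 8376/74706 = 8376*(1/74706) = 1396/12451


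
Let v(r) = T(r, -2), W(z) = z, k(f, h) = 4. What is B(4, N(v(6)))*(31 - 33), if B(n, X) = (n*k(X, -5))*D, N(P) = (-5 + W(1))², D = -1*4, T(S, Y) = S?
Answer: 128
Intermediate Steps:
v(r) = r
D = -4
N(P) = 16 (N(P) = (-5 + 1)² = (-4)² = 16)
B(n, X) = -16*n (B(n, X) = (n*4)*(-4) = (4*n)*(-4) = -16*n)
B(4, N(v(6)))*(31 - 33) = (-16*4)*(31 - 33) = -64*(-2) = 128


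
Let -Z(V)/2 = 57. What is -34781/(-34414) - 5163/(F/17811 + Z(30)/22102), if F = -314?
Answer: 34972694906038223/154355083774 ≈ 2.2657e+5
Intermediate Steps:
Z(V) = -114 (Z(V) = -2*57 = -114)
-34781/(-34414) - 5163/(F/17811 + Z(30)/22102) = -34781/(-34414) - 5163/(-314/17811 - 114/22102) = -34781*(-1/34414) - 5163/(-314*1/17811 - 114*1/22102) = 34781/34414 - 5163/(-314/17811 - 57/11051) = 34781/34414 - 5163/(-4485241/196829361) = 34781/34414 - 5163*(-196829361/4485241) = 34781/34414 + 1016229990843/4485241 = 34972694906038223/154355083774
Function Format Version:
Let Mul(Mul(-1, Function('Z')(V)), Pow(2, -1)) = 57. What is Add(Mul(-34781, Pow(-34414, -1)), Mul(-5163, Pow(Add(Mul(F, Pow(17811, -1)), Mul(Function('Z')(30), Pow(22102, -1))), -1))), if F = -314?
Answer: Rational(34972694906038223, 154355083774) ≈ 2.2657e+5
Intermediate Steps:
Function('Z')(V) = -114 (Function('Z')(V) = Mul(-2, 57) = -114)
Add(Mul(-34781, Pow(-34414, -1)), Mul(-5163, Pow(Add(Mul(F, Pow(17811, -1)), Mul(Function('Z')(30), Pow(22102, -1))), -1))) = Add(Mul(-34781, Pow(-34414, -1)), Mul(-5163, Pow(Add(Mul(-314, Pow(17811, -1)), Mul(-114, Pow(22102, -1))), -1))) = Add(Mul(-34781, Rational(-1, 34414)), Mul(-5163, Pow(Add(Mul(-314, Rational(1, 17811)), Mul(-114, Rational(1, 22102))), -1))) = Add(Rational(34781, 34414), Mul(-5163, Pow(Add(Rational(-314, 17811), Rational(-57, 11051)), -1))) = Add(Rational(34781, 34414), Mul(-5163, Pow(Rational(-4485241, 196829361), -1))) = Add(Rational(34781, 34414), Mul(-5163, Rational(-196829361, 4485241))) = Add(Rational(34781, 34414), Rational(1016229990843, 4485241)) = Rational(34972694906038223, 154355083774)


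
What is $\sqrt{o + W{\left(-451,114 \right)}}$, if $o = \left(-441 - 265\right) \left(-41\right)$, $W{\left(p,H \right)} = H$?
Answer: $2 \sqrt{7265} \approx 170.47$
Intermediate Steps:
$o = 28946$ ($o = \left(-441 - 265\right) \left(-41\right) = \left(-706\right) \left(-41\right) = 28946$)
$\sqrt{o + W{\left(-451,114 \right)}} = \sqrt{28946 + 114} = \sqrt{29060} = 2 \sqrt{7265}$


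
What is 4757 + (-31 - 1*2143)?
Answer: 2583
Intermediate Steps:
4757 + (-31 - 1*2143) = 4757 + (-31 - 2143) = 4757 - 2174 = 2583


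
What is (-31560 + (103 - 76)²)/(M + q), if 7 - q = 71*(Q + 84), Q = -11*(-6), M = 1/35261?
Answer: 362377297/125094274 ≈ 2.8968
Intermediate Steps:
M = 1/35261 ≈ 2.8360e-5
Q = 66
q = -10643 (q = 7 - 71*(66 + 84) = 7 - 71*150 = 7 - 1*10650 = 7 - 10650 = -10643)
(-31560 + (103 - 76)²)/(M + q) = (-31560 + (103 - 76)²)/(1/35261 - 10643) = (-31560 + 27²)/(-375282822/35261) = (-31560 + 729)*(-35261/375282822) = -30831*(-35261/375282822) = 362377297/125094274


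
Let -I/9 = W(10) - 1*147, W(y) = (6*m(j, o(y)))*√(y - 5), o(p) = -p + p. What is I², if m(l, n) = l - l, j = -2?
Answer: 1750329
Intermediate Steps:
o(p) = 0
m(l, n) = 0
W(y) = 0 (W(y) = (6*0)*√(y - 5) = 0*√(-5 + y) = 0)
I = 1323 (I = -9*(0 - 1*147) = -9*(0 - 147) = -9*(-147) = 1323)
I² = 1323² = 1750329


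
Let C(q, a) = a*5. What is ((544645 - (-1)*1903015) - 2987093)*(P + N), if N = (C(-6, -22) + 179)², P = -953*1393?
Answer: 713544710544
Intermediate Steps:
C(q, a) = 5*a
P = -1327529
N = 4761 (N = (5*(-22) + 179)² = (-110 + 179)² = 69² = 4761)
((544645 - (-1)*1903015) - 2987093)*(P + N) = ((544645 - (-1)*1903015) - 2987093)*(-1327529 + 4761) = ((544645 - 1*(-1903015)) - 2987093)*(-1322768) = ((544645 + 1903015) - 2987093)*(-1322768) = (2447660 - 2987093)*(-1322768) = -539433*(-1322768) = 713544710544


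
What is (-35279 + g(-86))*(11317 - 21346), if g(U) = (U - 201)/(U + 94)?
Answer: 2833383051/8 ≈ 3.5417e+8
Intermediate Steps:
g(U) = (-201 + U)/(94 + U)
(-35279 + g(-86))*(11317 - 21346) = (-35279 + (-201 - 86)/(94 - 86))*(11317 - 21346) = (-35279 - 287/8)*(-10029) = -282519/8*(-10029) = 2833383051/8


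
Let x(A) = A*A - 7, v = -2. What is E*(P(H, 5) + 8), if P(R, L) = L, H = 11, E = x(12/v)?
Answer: 377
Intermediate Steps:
x(A) = -7 + A**2 (x(A) = A**2 - 7 = -7 + A**2)
E = 29 (E = -7 + (12/(-2))**2 = -7 + (12*(-1/2))**2 = -7 + (-6)**2 = -7 + 36 = 29)
E*(P(H, 5) + 8) = 29*(5 + 8) = 29*13 = 377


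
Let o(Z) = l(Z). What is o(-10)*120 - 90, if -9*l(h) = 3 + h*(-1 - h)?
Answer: 1070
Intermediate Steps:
l(h) = -1/3 - h*(-1 - h)/9 (l(h) = -(3 + h*(-1 - h))/9 = -1/3 - h*(-1 - h)/9)
o(Z) = -1/3 + Z/9 + Z**2/9
o(-10)*120 - 90 = (-1/3 + (1/9)*(-10) + (1/9)*(-10)**2)*120 - 90 = (-1/3 - 10/9 + (1/9)*100)*120 - 90 = (-1/3 - 10/9 + 100/9)*120 - 90 = (29/3)*120 - 90 = 1160 - 90 = 1070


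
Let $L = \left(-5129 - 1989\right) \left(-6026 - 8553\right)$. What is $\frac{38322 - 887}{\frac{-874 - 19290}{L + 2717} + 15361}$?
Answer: $\frac{776971203993}{318820742983} \approx 2.437$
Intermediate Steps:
$L = 103773322$ ($L = \left(-7118\right) \left(-14579\right) = 103773322$)
$\frac{38322 - 887}{\frac{-874 - 19290}{L + 2717} + 15361} = \frac{38322 - 887}{\frac{-874 - 19290}{103773322 + 2717} + 15361} = \frac{37435}{- \frac{20164}{103776039} + 15361} = \frac{37435}{\frac{1594103714915}{103776039}} = 37435 \cdot \frac{103776039}{1594103714915} = \frac{776971203993}{318820742983}$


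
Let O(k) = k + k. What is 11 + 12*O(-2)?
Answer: -37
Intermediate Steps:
O(k) = 2*k
11 + 12*O(-2) = 11 + 12*(2*(-2)) = 11 + 12*(-4) = 11 - 48 = -37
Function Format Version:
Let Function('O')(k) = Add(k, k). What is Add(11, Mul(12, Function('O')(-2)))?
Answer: -37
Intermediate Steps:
Function('O')(k) = Mul(2, k)
Add(11, Mul(12, Function('O')(-2))) = Add(11, Mul(12, Mul(2, -2))) = Add(11, Mul(12, -4)) = Add(11, -48) = -37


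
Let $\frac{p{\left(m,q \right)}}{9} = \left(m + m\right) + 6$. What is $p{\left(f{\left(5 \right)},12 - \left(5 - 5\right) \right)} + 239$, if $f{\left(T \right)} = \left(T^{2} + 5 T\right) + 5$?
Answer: $1283$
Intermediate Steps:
$f{\left(T \right)} = 5 + T^{2} + 5 T$
$p{\left(m,q \right)} = 54 + 18 m$ ($p{\left(m,q \right)} = 9 \left(\left(m + m\right) + 6\right) = 9 \left(2 m + 6\right) = 9 \left(6 + 2 m\right) = 54 + 18 m$)
$p{\left(f{\left(5 \right)},12 - \left(5 - 5\right) \right)} + 239 = \left(54 + 18 \left(5 + 5^{2} + 5 \cdot 5\right)\right) + 239 = \left(54 + 18 \left(5 + 25 + 25\right)\right) + 239 = \left(54 + 18 \cdot 55\right) + 239 = \left(54 + 990\right) + 239 = 1044 + 239 = 1283$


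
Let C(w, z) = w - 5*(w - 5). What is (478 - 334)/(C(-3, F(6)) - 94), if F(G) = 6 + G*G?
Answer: -48/19 ≈ -2.5263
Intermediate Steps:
F(G) = 6 + G²
C(w, z) = 25 - 4*w (C(w, z) = w - 5*(-5 + w) = w + (25 - 5*w) = 25 - 4*w)
(478 - 334)/(C(-3, F(6)) - 94) = (478 - 334)/((25 - 4*(-3)) - 94) = 144/((25 + 12) - 94) = 144/(37 - 94) = 144/(-57) = 144*(-1/57) = -48/19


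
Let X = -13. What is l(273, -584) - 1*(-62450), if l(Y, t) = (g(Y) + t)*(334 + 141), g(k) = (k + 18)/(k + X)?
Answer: -11149755/52 ≈ -2.1442e+5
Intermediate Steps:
g(k) = (18 + k)/(-13 + k) (g(k) = (k + 18)/(k - 13) = (18 + k)/(-13 + k))
l(Y, t) = 475*t + 475*(18 + Y)/(-13 + Y) (l(Y, t) = ((18 + Y)/(-13 + Y) + t)*(334 + 141) = (t + (18 + Y)/(-13 + Y))*475 = 475*t + 475*(18 + Y)/(-13 + Y))
l(273, -584) - 1*(-62450) = 475*(18 + 273 - 584*(-13 + 273))/(-13 + 273) - 1*(-62450) = 475*(18 + 273 - 584*260)/260 + 62450 = 475*(1/260)*(18 + 273 - 151840) + 62450 = 475*(1/260)*(-151549) + 62450 = -14397155/52 + 62450 = -11149755/52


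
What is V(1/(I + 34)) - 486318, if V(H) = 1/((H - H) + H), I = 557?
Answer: -485727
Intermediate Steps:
V(H) = 1/H (V(H) = 1/(0 + H) = 1/H)
V(1/(I + 34)) - 486318 = 1/(1/(557 + 34)) - 486318 = 1/(1/591) - 486318 = 591 - 486318 = -485727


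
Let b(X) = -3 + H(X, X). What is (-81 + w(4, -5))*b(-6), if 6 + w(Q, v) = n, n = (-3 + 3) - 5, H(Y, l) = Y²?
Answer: -3036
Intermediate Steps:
b(X) = -3 + X²
n = -5 (n = 0 - 5 = -5)
w(Q, v) = -11 (w(Q, v) = -6 - 5 = -11)
(-81 + w(4, -5))*b(-6) = (-81 - 11)*(-3 + (-6)²) = -92*(-3 + 36) = -92*33 = -3036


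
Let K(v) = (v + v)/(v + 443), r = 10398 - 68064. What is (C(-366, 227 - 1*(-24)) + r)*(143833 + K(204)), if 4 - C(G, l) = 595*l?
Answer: -19264145735513/647 ≈ -2.9775e+10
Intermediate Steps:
r = -57666
C(G, l) = 4 - 595*l
K(v) = 2*v/(443 + v) (K(v) = (2*v)/(443 + v) = 2*v/(443 + v))
(C(-366, 227 - 1*(-24)) + r)*(143833 + K(204)) = ((4 - 595*(227 - 1*(-24))) - 57666)*(143833 + 2*204/(443 + 204)) = ((4 - 595*(227 + 24)) - 57666)*(143833 + 2*204/647) = ((4 - 595*251) - 57666)*(143833 + 2*204*(1/647)) = ((4 - 149345) - 57666)*(143833 + 408/647) = (-149341 - 57666)*(93060359/647) = -207007*93060359/647 = -19264145735513/647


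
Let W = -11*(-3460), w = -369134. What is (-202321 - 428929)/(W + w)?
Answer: 315625/165537 ≈ 1.9067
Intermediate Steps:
W = 38060
(-202321 - 428929)/(W + w) = (-202321 - 428929)/(38060 - 369134) = -631250/(-331074) = -631250*(-1/331074) = 315625/165537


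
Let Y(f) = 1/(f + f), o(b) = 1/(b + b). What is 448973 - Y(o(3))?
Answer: 448970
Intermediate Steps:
o(b) = 1/(2*b)
Y(f) = 1/(2*f)
448973 - Y(o(3)) = 448973 - 1/(2*((1/2)/3)) = 448973 - 1/(2*((1/2)*(1/3))) = 448973 - 1/(2*1/6) = 448973 - 6/2 = 448973 - 1*3 = 448973 - 3 = 448970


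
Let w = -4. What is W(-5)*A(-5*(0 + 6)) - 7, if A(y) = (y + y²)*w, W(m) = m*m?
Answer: -87007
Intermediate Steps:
W(m) = m²
A(y) = -4*y - 4*y² (A(y) = (y + y²)*(-4) = -4*y - 4*y²)
W(-5)*A(-5*(0 + 6)) - 7 = (-5)²*(-4*(-5*(0 + 6))*(1 - 5*(0 + 6))) - 7 = 25*(-4*(-5*6)*(1 - 5*6)) - 7 = 25*(-4*(-30)*(1 - 30)) - 7 = 25*(-4*(-30)*(-29)) - 7 = 25*(-3480) - 7 = -87000 - 7 = -87007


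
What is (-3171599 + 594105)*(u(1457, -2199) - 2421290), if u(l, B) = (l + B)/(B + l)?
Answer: 6240857869766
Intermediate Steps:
u(l, B) = 1 (u(l, B) = (B + l)/(B + l) = 1)
(-3171599 + 594105)*(u(1457, -2199) - 2421290) = (-3171599 + 594105)*(1 - 2421290) = -2577494*(-2421289) = 6240857869766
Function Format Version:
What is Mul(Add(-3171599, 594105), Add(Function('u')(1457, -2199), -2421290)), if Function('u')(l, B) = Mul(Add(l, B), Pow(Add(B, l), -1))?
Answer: 6240857869766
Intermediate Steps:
Function('u')(l, B) = 1 (Function('u')(l, B) = Mul(Add(B, l), Pow(Add(B, l), -1)) = 1)
Mul(Add(-3171599, 594105), Add(Function('u')(1457, -2199), -2421290)) = Mul(Add(-3171599, 594105), Add(1, -2421290)) = Mul(-2577494, -2421289) = 6240857869766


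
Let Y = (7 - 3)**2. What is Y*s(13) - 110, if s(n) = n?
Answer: 98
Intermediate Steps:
Y = 16 (Y = 4**2 = 16)
Y*s(13) - 110 = 16*13 - 110 = 208 - 110 = 98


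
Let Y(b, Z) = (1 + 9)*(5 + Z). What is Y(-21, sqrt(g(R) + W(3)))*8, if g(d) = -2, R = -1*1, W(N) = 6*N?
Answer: 720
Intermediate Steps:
R = -1
Y(b, Z) = 50 + 10*Z (Y(b, Z) = 10*(5 + Z) = 50 + 10*Z)
Y(-21, sqrt(g(R) + W(3)))*8 = (50 + 10*sqrt(-2 + 6*3))*8 = (50 + 10*sqrt(-2 + 18))*8 = (50 + 10*sqrt(16))*8 = (50 + 10*4)*8 = (50 + 40)*8 = 90*8 = 720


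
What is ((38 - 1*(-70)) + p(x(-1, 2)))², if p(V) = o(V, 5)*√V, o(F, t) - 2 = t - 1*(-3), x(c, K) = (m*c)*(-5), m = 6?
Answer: 14664 + 2160*√30 ≈ 26495.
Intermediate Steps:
x(c, K) = -30*c (x(c, K) = (6*c)*(-5) = -30*c)
o(F, t) = 5 + t (o(F, t) = 2 + (t - 1*(-3)) = 2 + (t + 3) = 2 + (3 + t) = 5 + t)
p(V) = 10*√V (p(V) = (5 + 5)*√V = 10*√V)
((38 - 1*(-70)) + p(x(-1, 2)))² = ((38 - 1*(-70)) + 10*√(-30*(-1)))² = ((38 + 70) + 10*√30)² = (108 + 10*√30)²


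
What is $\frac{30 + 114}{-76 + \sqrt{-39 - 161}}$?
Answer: $- \frac{152}{83} - \frac{20 i \sqrt{2}}{83} \approx -1.8313 - 0.34077 i$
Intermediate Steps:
$\frac{30 + 114}{-76 + \sqrt{-39 - 161}} = \frac{144}{-76 + \sqrt{-200}} = \frac{144}{-76 + 10 i \sqrt{2}}$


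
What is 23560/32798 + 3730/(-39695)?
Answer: 2622186/4199731 ≈ 0.62437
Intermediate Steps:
23560/32798 + 3730/(-39695) = 23560*(1/32798) + 3730*(-1/39695) = 380/529 - 746/7939 = 2622186/4199731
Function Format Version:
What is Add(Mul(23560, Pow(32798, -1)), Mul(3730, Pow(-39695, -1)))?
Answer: Rational(2622186, 4199731) ≈ 0.62437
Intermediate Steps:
Add(Mul(23560, Pow(32798, -1)), Mul(3730, Pow(-39695, -1))) = Add(Mul(23560, Rational(1, 32798)), Mul(3730, Rational(-1, 39695))) = Add(Rational(380, 529), Rational(-746, 7939)) = Rational(2622186, 4199731)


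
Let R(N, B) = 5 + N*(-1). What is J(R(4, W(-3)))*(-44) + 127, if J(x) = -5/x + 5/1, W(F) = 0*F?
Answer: 127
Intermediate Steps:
W(F) = 0
R(N, B) = 5 - N
J(x) = 5 - 5/x (J(x) = -5/x + 5*1 = -5/x + 5 = 5 - 5/x)
J(R(4, W(-3)))*(-44) + 127 = (5 - 5/(5 - 1*4))*(-44) + 127 = (5 - 5/(5 - 4))*(-44) + 127 = (5 - 5/1)*(-44) + 127 = (5 - 5*1)*(-44) + 127 = (5 - 5)*(-44) + 127 = 0*(-44) + 127 = 0 + 127 = 127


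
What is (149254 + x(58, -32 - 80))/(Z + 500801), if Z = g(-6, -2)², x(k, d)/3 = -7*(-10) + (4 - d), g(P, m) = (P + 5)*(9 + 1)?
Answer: 149812/500901 ≈ 0.29909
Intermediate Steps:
g(P, m) = 50 + 10*P (g(P, m) = (5 + P)*10 = 50 + 10*P)
x(k, d) = 222 - 3*d (x(k, d) = 3*(-7*(-10) + (4 - d)) = 3*(70 + (4 - d)) = 3*(74 - d) = 222 - 3*d)
Z = 100 (Z = (50 + 10*(-6))² = (50 - 60)² = (-10)² = 100)
(149254 + x(58, -32 - 80))/(Z + 500801) = (149254 + (222 - 3*(-32 - 80)))/(100 + 500801) = (149254 + (222 - 3*(-112)))/500901 = (149254 + (222 + 336))*(1/500901) = (149254 + 558)*(1/500901) = 149812*(1/500901) = 149812/500901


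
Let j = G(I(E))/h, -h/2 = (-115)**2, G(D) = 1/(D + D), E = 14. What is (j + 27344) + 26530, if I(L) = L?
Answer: 39899084399/740600 ≈ 53874.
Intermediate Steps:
G(D) = 1/(2*D)
h = -26450 (h = -2*(-115)**2 = -2*13225 = -26450)
j = -1/740600 (j = ((1/2)/14)/(-26450) = ((1/2)*(1/14))*(-1/26450) = (1/28)*(-1/26450) = -1/740600 ≈ -1.3503e-6)
(j + 27344) + 26530 = (-1/740600 + 27344) + 26530 = 20250966399/740600 + 26530 = 39899084399/740600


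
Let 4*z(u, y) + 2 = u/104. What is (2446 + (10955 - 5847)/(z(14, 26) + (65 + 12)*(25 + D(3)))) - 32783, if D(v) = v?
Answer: -13600561823/448351 ≈ -30335.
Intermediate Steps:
z(u, y) = -1/2 + u/416 (z(u, y) = -1/2 + (u/104)/4 = -1/2 + u/416)
(2446 + (10955 - 5847)/(z(14, 26) + (65 + 12)*(25 + D(3)))) - 32783 = (2446 + (10955 - 5847)/((-1/2 + (1/416)*14) + (65 + 12)*(25 + 3))) - 32783 = (2446 + 5108/((-1/2 + 7/208) + 77*28)) - 32783 = (2446 + 5108/(-97/208 + 2156)) - 32783 = (2446 + 5108/(448351/208)) - 32783 = (2446 + 5108*(208/448351)) - 32783 = (2446 + 1062464/448351) - 32783 = 1097729010/448351 - 32783 = -13600561823/448351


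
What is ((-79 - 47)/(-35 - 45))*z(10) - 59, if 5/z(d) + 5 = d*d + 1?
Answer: -15083/256 ≈ -58.918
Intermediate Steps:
z(d) = 5/(-4 + d²) (z(d) = 5/(-5 + (d*d + 1)) = 5/(-5 + (d² + 1)) = 5/(-5 + (1 + d²)) = 5/(-4 + d²))
((-79 - 47)/(-35 - 45))*z(10) - 59 = ((-79 - 47)/(-35 - 45))*(5/(-4 + 10²)) - 59 = (-126/(-80))*(5/(-4 + 100)) - 59 = (-126*(-1/80))*(5/96) - 59 = 63*(5*(1/96))/40 - 59 = (63/40)*(5/96) - 59 = 21/256 - 59 = -15083/256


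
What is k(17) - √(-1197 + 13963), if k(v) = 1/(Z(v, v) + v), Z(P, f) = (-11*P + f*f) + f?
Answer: 1/136 - √12766 ≈ -112.98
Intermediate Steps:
Z(P, f) = f + f² - 11*P (Z(P, f) = (-11*P + f²) + f = (f² - 11*P) + f = f + f² - 11*P)
k(v) = 1/(v² - 9*v) (k(v) = 1/((v + v² - 11*v) + v) = 1/((v² - 10*v) + v) = 1/(v² - 9*v))
k(17) - √(-1197 + 13963) = 1/(17*(-9 + 17)) - √(-1197 + 13963) = (1/17)/8 - √12766 = (1/17)*(⅛) - √12766 = 1/136 - √12766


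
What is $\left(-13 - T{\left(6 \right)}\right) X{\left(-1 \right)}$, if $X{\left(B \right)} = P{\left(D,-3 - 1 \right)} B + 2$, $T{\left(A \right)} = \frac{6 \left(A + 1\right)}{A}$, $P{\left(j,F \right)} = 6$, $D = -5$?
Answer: $80$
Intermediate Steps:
$T{\left(A \right)} = \frac{6 + 6 A}{A}$ ($T{\left(A \right)} = \frac{6 \left(1 + A\right)}{A} = \frac{6 + 6 A}{A}$)
$X{\left(B \right)} = 2 + 6 B$ ($X{\left(B \right)} = 6 B + 2 = 2 + 6 B$)
$\left(-13 - T{\left(6 \right)}\right) X{\left(-1 \right)} = \left(-13 + \left(0 - \left(6 + \frac{6}{6}\right)\right)\right) \left(2 + 6 \left(-1\right)\right) = \left(-13 + \left(0 - \left(6 + 6 \cdot \frac{1}{6}\right)\right)\right) \left(2 - 6\right) = \left(-13 + \left(0 - \left(6 + 1\right)\right)\right) \left(-4\right) = \left(-13 + \left(0 - 7\right)\right) \left(-4\right) = \left(-13 - 7\right) \left(-4\right) = \left(-20\right) \left(-4\right) = 80$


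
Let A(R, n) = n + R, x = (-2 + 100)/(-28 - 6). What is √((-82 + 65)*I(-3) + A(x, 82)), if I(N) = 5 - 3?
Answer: √13039/17 ≈ 6.7170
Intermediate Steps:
x = -49/17 (x = 98/(-34) = 98*(-1/34) = -49/17 ≈ -2.8824)
I(N) = 2
A(R, n) = R + n
√((-82 + 65)*I(-3) + A(x, 82)) = √((-82 + 65)*2 + (-49/17 + 82)) = √(-17*2 + 1345/17) = √(-34 + 1345/17) = √(767/17) = √13039/17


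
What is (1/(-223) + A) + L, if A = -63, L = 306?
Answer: 54188/223 ≈ 243.00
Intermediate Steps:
(1/(-223) + A) + L = (1/(-223) - 63) + 306 = (-1/223 - 63) + 306 = -14050/223 + 306 = 54188/223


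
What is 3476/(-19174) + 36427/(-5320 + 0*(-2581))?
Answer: -358471809/51002840 ≈ -7.0285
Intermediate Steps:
3476/(-19174) + 36427/(-5320 + 0*(-2581)) = 3476*(-1/19174) + 36427/(-5320 + 0) = -1738/9587 + 36427/(-5320) = -1738/9587 + 36427*(-1/5320) = -1738/9587 - 36427/5320 = -358471809/51002840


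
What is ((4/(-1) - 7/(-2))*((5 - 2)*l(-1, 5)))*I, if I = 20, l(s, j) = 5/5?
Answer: -30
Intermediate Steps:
l(s, j) = 1 (l(s, j) = 5*(⅕) = 1)
((4/(-1) - 7/(-2))*((5 - 2)*l(-1, 5)))*I = ((4/(-1) - 7/(-2))*((5 - 2)*1))*20 = ((4*(-1) - 7*(-½))*(3*1))*20 = ((-4 + 7/2)*3)*20 = -½*3*20 = -3/2*20 = -30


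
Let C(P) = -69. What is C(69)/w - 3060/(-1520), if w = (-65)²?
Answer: 641181/321100 ≈ 1.9968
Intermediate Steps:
w = 4225
C(69)/w - 3060/(-1520) = -69/4225 - 3060/(-1520) = -69*1/4225 - 3060*(-1/1520) = -69/4225 + 153/76 = 641181/321100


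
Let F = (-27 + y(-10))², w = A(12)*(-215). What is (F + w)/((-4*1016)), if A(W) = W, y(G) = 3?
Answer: 501/1016 ≈ 0.49311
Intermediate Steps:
w = -2580 (w = 12*(-215) = -2580)
F = 576 (F = (-27 + 3)² = (-24)² = 576)
(F + w)/((-4*1016)) = (576 - 2580)/((-4*1016)) = -2004/(-4064) = -2004*(-1/4064) = 501/1016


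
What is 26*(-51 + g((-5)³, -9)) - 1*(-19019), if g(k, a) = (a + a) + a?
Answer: 16991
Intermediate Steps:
g(k, a) = 3*a (g(k, a) = 2*a + a = 3*a)
26*(-51 + g((-5)³, -9)) - 1*(-19019) = 26*(-51 + 3*(-9)) - 1*(-19019) = 26*(-51 - 27) + 19019 = 26*(-78) + 19019 = -2028 + 19019 = 16991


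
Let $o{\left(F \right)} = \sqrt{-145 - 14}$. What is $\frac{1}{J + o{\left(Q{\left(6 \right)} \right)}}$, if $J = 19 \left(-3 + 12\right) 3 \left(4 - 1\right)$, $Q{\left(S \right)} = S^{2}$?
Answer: $\frac{513}{789560} - \frac{i \sqrt{159}}{2368680} \approx 0.00064973 - 5.3234 \cdot 10^{-6} i$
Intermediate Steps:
$J = 1539$ ($J = 19 \cdot 9 \cdot 3 \cdot 3 = 171 \cdot 9 = 1539$)
$o{\left(F \right)} = i \sqrt{159}$ ($o{\left(F \right)} = \sqrt{-159} = i \sqrt{159}$)
$\frac{1}{J + o{\left(Q{\left(6 \right)} \right)}} = \frac{1}{1539 + i \sqrt{159}}$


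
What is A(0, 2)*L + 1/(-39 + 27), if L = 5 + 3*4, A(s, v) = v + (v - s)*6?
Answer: 2855/12 ≈ 237.92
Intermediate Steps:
A(s, v) = -6*s + 7*v (A(s, v) = v + (-6*s + 6*v) = -6*s + 7*v)
L = 17 (L = 5 + 12 = 17)
A(0, 2)*L + 1/(-39 + 27) = (-6*0 + 7*2)*17 + 1/(-39 + 27) = (0 + 14)*17 + 1/(-12) = 14*17 - 1/12 = 238 - 1/12 = 2855/12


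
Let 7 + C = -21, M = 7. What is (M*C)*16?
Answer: -3136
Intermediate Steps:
C = -28 (C = -7 - 21 = -28)
(M*C)*16 = (7*(-28))*16 = -196*16 = -3136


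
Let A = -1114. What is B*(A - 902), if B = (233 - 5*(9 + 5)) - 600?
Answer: 880992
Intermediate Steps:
B = -437 (B = (233 - 5*14) - 600 = (233 - 70) - 600 = 163 - 600 = -437)
B*(A - 902) = -437*(-1114 - 902) = -437*(-2016) = 880992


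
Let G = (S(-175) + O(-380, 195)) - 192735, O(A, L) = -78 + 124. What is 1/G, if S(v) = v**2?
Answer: -1/162064 ≈ -6.1704e-6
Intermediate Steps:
O(A, L) = 46
G = -162064 (G = ((-175)**2 + 46) - 192735 = (30625 + 46) - 192735 = 30671 - 192735 = -162064)
1/G = 1/(-162064) = -1/162064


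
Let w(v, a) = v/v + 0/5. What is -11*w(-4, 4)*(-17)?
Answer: 187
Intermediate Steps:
w(v, a) = 1 (w(v, a) = 1 + 0*(⅕) = 1 + 0 = 1)
-11*w(-4, 4)*(-17) = -11*1*(-17) = -11*(-17) = 187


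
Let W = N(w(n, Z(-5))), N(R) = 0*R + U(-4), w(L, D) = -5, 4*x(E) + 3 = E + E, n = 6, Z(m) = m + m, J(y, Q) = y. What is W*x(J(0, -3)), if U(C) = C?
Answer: 3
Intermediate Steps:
Z(m) = 2*m
x(E) = -3/4 + E/2 (x(E) = -3/4 + (E + E)/4 = -3/4 + (2*E)/4 = -3/4 + E/2)
N(R) = -4 (N(R) = 0*R - 4 = 0 - 4 = -4)
W = -4
W*x(J(0, -3)) = -4*(-3/4 + (1/2)*0) = -4*(-3/4 + 0) = -4*(-3/4) = 3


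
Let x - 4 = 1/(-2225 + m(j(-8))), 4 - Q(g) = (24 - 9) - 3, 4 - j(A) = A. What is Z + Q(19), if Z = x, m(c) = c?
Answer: -8853/2213 ≈ -4.0005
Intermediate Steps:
j(A) = 4 - A
Q(g) = -8 (Q(g) = 4 - ((24 - 9) - 3) = 4 - (15 - 3) = 4 - 1*12 = 4 - 12 = -8)
x = 8851/2213 (x = 4 + 1/(-2225 + (4 - 1*(-8))) = 4 + 1/(-2225 + (4 + 8)) = 4 + 1/(-2225 + 12) = 4 + 1/(-2213) = 4 - 1/2213 = 8851/2213 ≈ 3.9995)
Z = 8851/2213 ≈ 3.9995
Z + Q(19) = 8851/2213 - 8 = -8853/2213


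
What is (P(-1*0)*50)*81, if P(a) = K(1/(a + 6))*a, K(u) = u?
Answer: 0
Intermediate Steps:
P(a) = a/(6 + a) (P(a) = a/(a + 6) = a/(6 + a))
(P(-1*0)*50)*81 = (((-1*0)/(6 - 1*0))*50)*81 = ((0/(6 + 0))*50)*81 = ((0/6)*50)*81 = ((0*(⅙))*50)*81 = (0*50)*81 = 0*81 = 0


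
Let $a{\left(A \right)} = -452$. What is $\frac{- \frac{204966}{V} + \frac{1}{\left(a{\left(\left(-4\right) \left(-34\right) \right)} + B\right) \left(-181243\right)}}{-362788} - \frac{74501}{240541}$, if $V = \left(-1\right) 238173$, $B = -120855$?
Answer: $- \frac{6739670719098198829715263}{21760173934129803058035604} \approx -0.30972$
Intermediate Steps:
$V = -238173$
$\frac{- \frac{204966}{V} + \frac{1}{\left(a{\left(\left(-4\right) \left(-34\right) \right)} + B\right) \left(-181243\right)}}{-362788} - \frac{74501}{240541} = \frac{- \frac{204966}{-238173} + \frac{1}{\left(-452 - 120855\right) \left(-181243\right)}}{-362788} - \frac{74501}{240541} = \left(\left(-204966\right) \left(- \frac{1}{238173}\right) + \frac{1}{-121307} \left(- \frac{1}{181243}\right)\right) \left(- \frac{1}{362788}\right) - \frac{10643}{34363} = \left(\frac{68322}{79391} - - \frac{1}{21986044601}\right) \left(- \frac{1}{362788}\right) - \frac{10643}{34363} = \left(\frac{68322}{79391} + \frac{1}{21986044601}\right) \left(- \frac{1}{362788}\right) - \frac{10643}{34363} = \frac{1502130539308913}{1745494066917991} \left(- \frac{1}{362788}\right) - \frac{10643}{34363} = - \frac{1502130539308913}{633244301549044118908} - \frac{10643}{34363} = - \frac{6739670719098198829715263}{21760173934129803058035604}$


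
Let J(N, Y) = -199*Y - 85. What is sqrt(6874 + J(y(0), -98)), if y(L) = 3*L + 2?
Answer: sqrt(26291) ≈ 162.15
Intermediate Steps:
y(L) = 2 + 3*L
J(N, Y) = -85 - 199*Y
sqrt(6874 + J(y(0), -98)) = sqrt(6874 + (-85 - 199*(-98))) = sqrt(6874 + (-85 + 19502)) = sqrt(6874 + 19417) = sqrt(26291)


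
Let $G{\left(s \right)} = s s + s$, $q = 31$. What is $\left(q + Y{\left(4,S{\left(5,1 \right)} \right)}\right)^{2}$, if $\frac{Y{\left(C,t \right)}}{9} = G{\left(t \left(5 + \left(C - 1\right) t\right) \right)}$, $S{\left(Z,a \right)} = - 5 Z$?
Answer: $760561582914961$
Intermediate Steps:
$G{\left(s \right)} = s + s^{2}$ ($G{\left(s \right)} = s^{2} + s = s + s^{2}$)
$Y{\left(C,t \right)} = 9 t \left(1 + t \left(5 + t \left(-1 + C\right)\right)\right) \left(5 + t \left(-1 + C\right)\right)$ ($Y{\left(C,t \right)} = 9 t \left(5 + \left(C - 1\right) t\right) \left(1 + t \left(5 + \left(C - 1\right) t\right)\right) = 9 t \left(5 + \left(-1 + C\right) t\right) \left(1 + t \left(5 + \left(-1 + C\right) t\right)\right) = 9 t \left(5 + t \left(-1 + C\right)\right) \left(1 + t \left(5 + t \left(-1 + C\right)\right)\right) = 9 t \left(1 + t \left(5 + t \left(-1 + C\right)\right)\right) \left(5 + t \left(-1 + C\right)\right)$)
$\left(q + Y{\left(4,S{\left(5,1 \right)} \right)}\right)^{2} = \left(31 + 9 \left(\left(-5\right) 5\right) \left(1 + \left(-5\right) 5 \left(5 - \left(-5\right) 5 + 4 \left(\left(-5\right) 5\right)\right)\right) \left(5 - \left(-5\right) 5 + 4 \left(\left(-5\right) 5\right)\right)\right)^{2} = \left(31 + 9 \left(-25\right) \left(1 - 25 \left(5 - -25 + 4 \left(-25\right)\right)\right) \left(5 - -25 + 4 \left(-25\right)\right)\right)^{2} = \left(31 + 9 \left(-25\right) \left(1 - 25 \left(5 + 25 - 100\right)\right) \left(5 + 25 - 100\right)\right)^{2} = \left(31 + 9 \left(-25\right) \left(1 - -1750\right) \left(-70\right)\right)^{2} = \left(31 + 9 \left(-25\right) \left(1 + 1750\right) \left(-70\right)\right)^{2} = \left(31 + 9 \left(-25\right) 1751 \left(-70\right)\right)^{2} = \left(31 + 27578250\right)^{2} = 27578281^{2} = 760561582914961$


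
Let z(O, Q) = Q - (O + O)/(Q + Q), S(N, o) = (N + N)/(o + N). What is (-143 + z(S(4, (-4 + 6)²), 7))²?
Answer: 908209/49 ≈ 18535.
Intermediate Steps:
S(N, o) = 2*N/(N + o) (S(N, o) = (2*N)/(N + o) = 2*N/(N + o))
z(O, Q) = Q - O/Q (z(O, Q) = Q - 2*O/(2*Q) = Q - 2*O*1/(2*Q) = Q - O/Q)
(-143 + z(S(4, (-4 + 6)²), 7))² = (-143 + (7 - 1*2*4/(4 + (-4 + 6)²)/7))² = (-143 + (7 - 1*2*4/(4 + 2²)*⅐))² = (-143 + (7 - 1*2*4/(4 + 4)*⅐))² = (-143 + (7 - 1*2*4/8*⅐))² = (-143 + (7 - 1*2*4*(⅛)*⅐))² = (-143 + (7 - 1*1*⅐))² = (-143 + (7 - ⅐))² = (-143 + 48/7)² = (-953/7)² = 908209/49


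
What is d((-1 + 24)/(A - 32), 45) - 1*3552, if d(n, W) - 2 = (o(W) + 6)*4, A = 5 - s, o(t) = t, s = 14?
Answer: -3346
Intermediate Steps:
A = -9 (A = 5 - 1*14 = 5 - 14 = -9)
d(n, W) = 26 + 4*W (d(n, W) = 2 + (W + 6)*4 = 2 + (6 + W)*4 = 2 + (24 + 4*W) = 26 + 4*W)
d((-1 + 24)/(A - 32), 45) - 1*3552 = (26 + 4*45) - 1*3552 = (26 + 180) - 3552 = 206 - 3552 = -3346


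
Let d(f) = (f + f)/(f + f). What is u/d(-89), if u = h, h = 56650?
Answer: 56650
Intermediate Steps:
d(f) = 1 (d(f) = (2*f)/((2*f)) = (2*f)*(1/(2*f)) = 1)
u = 56650
u/d(-89) = 56650/1 = 56650*1 = 56650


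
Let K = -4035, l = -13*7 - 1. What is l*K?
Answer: 371220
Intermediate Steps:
l = -92 (l = -91 - 1 = -92)
l*K = -92*(-4035) = 371220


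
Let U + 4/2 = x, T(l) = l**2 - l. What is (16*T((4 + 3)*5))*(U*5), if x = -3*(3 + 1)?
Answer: -1332800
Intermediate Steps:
x = -12 (x = -3*4 = -12)
U = -14 (U = -2 - 12 = -14)
(16*T((4 + 3)*5))*(U*5) = (16*(((4 + 3)*5)*(-1 + (4 + 3)*5)))*(-14*5) = (16*((7*5)*(-1 + 7*5)))*(-70) = (16*(35*(-1 + 35)))*(-70) = (16*(35*34))*(-70) = (16*1190)*(-70) = 19040*(-70) = -1332800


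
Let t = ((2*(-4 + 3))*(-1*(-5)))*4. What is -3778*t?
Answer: 151120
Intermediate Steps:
t = -40 (t = ((2*(-1))*5)*4 = -2*5*4 = -10*4 = -40)
-3778*t = -3778*(-40) = 151120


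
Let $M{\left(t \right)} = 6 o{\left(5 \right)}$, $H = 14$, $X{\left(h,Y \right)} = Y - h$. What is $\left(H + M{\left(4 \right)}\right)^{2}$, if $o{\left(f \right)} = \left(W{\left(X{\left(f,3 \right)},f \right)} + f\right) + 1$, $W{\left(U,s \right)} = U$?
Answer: $1444$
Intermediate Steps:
$o{\left(f \right)} = 4$ ($o{\left(f \right)} = \left(\left(3 - f\right) + f\right) + 1 = 3 + 1 = 4$)
$M{\left(t \right)} = 24$ ($M{\left(t \right)} = 6 \cdot 4 = 24$)
$\left(H + M{\left(4 \right)}\right)^{2} = \left(14 + 24\right)^{2} = 38^{2} = 1444$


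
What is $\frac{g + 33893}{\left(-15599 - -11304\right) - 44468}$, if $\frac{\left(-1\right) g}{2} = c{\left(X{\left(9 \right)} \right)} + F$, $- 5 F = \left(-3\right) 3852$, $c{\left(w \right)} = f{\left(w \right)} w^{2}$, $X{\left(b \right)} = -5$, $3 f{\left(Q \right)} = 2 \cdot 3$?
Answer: $- \frac{145853}{243815} \approx -0.59821$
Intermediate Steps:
$f{\left(Q \right)} = 2$ ($f{\left(Q \right)} = \frac{2 \cdot 3}{3} = \frac{1}{3} \cdot 6 = 2$)
$c{\left(w \right)} = 2 w^{2}$
$F = \frac{11556}{5}$ ($F = - \frac{\left(-3\right) 3852}{5} = \left(- \frac{1}{5}\right) \left(-11556\right) = \frac{11556}{5} \approx 2311.2$)
$g = - \frac{23612}{5}$ ($g = - 2 \left(2 \left(-5\right)^{2} + \frac{11556}{5}\right) = - 2 \left(2 \cdot 25 + \frac{11556}{5}\right) = - 2 \left(50 + \frac{11556}{5}\right) = \left(-2\right) \frac{11806}{5} = - \frac{23612}{5} \approx -4722.4$)
$\frac{g + 33893}{\left(-15599 - -11304\right) - 44468} = \frac{- \frac{23612}{5} + 33893}{\left(-15599 - -11304\right) - 44468} = \frac{145853}{5 \left(\left(-15599 + 11304\right) - 44468\right)} = \frac{145853}{5 \left(-4295 - 44468\right)} = \frac{145853}{5 \left(-48763\right)} = \frac{145853}{5} \left(- \frac{1}{48763}\right) = - \frac{145853}{243815}$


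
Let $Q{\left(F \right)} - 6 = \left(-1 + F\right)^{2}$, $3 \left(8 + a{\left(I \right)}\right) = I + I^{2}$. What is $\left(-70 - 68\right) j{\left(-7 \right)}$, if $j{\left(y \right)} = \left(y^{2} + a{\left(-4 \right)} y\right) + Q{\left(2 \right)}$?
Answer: $-11592$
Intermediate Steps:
$a{\left(I \right)} = -8 + \frac{I}{3} + \frac{I^{2}}{3}$ ($a{\left(I \right)} = -8 + \frac{I + I^{2}}{3} = -8 + \left(\frac{I}{3} + \frac{I^{2}}{3}\right) = -8 + \frac{I}{3} + \frac{I^{2}}{3}$)
$Q{\left(F \right)} = 6 + \left(-1 + F\right)^{2}$
$j{\left(y \right)} = 7 + y^{2} - 4 y$ ($j{\left(y \right)} = \left(y^{2} + \left(-8 + \frac{1}{3} \left(-4\right) + \frac{\left(-4\right)^{2}}{3}\right) y\right) + \left(6 + \left(-1 + 2\right)^{2}\right) = \left(y^{2} + \left(-8 - \frac{4}{3} + \frac{1}{3} \cdot 16\right) y\right) + \left(6 + 1^{2}\right) = \left(y^{2} + \left(-8 - \frac{4}{3} + \frac{16}{3}\right) y\right) + \left(6 + 1\right) = \left(y^{2} - 4 y\right) + 7 = 7 + y^{2} - 4 y$)
$\left(-70 - 68\right) j{\left(-7 \right)} = \left(-70 - 68\right) \left(7 + \left(-7\right)^{2} - -28\right) = - 138 \left(7 + 49 + 28\right) = \left(-138\right) 84 = -11592$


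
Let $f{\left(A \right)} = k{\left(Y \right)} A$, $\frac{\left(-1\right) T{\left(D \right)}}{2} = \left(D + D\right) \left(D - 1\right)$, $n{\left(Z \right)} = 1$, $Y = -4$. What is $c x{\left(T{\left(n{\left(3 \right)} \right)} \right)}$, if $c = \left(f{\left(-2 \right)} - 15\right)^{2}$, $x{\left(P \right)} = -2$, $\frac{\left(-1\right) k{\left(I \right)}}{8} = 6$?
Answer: $-13122$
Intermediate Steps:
$k{\left(I \right)} = -48$ ($k{\left(I \right)} = \left(-8\right) 6 = -48$)
$T{\left(D \right)} = - 4 D \left(-1 + D\right)$ ($T{\left(D \right)} = - 2 \left(D + D\right) \left(D - 1\right) = - 2 \cdot 2 D \left(-1 + D\right) = - 4 D \left(-1 + D\right)$)
$f{\left(A \right)} = - 48 A$
$c = 6561$ ($c = \left(\left(-48\right) \left(-2\right) - 15\right)^{2} = \left(96 - 15\right)^{2} = 81^{2} = 6561$)
$c x{\left(T{\left(n{\left(3 \right)} \right)} \right)} = 6561 \left(-2\right) = -13122$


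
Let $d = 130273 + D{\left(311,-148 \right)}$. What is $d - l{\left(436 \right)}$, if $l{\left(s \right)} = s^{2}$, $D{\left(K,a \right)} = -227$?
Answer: $-60050$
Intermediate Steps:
$d = 130046$ ($d = 130273 - 227 = 130046$)
$d - l{\left(436 \right)} = 130046 - 436^{2} = 130046 - 190096 = -60050$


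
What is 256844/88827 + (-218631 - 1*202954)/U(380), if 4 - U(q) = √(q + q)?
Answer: 4166211531/1835758 + 421585*√190/372 ≈ 17891.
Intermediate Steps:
U(q) = 4 - √2*√q (U(q) = 4 - √(q + q) = 4 - √(2*q) = 4 - √2*√q)
256844/88827 + (-218631 - 1*202954)/U(380) = 256844/88827 + (-218631 - 1*202954)/(4 - √2*√380) = 256844*(1/88827) + (-218631 - 202954)/(4 - √2*2*√95) = 256844/88827 - 421585/(4 - 2*√190)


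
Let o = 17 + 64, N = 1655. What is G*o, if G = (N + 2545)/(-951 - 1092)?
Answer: -37800/227 ≈ -166.52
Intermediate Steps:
o = 81
G = -1400/681 (G = (1655 + 2545)/(-951 - 1092) = 4200/(-2043) = 4200*(-1/2043) = -1400/681 ≈ -2.0558)
G*o = -1400/681*81 = -37800/227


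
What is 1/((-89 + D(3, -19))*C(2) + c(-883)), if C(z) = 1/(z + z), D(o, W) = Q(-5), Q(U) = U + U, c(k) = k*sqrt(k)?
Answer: -396/11015455993 + 14128*I*sqrt(883)/11015455993 ≈ -3.5949e-8 + 3.8112e-5*I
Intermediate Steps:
c(k) = k**(3/2)
Q(U) = 2*U
D(o, W) = -10 (D(o, W) = 2*(-5) = -10)
C(z) = 1/(2*z)
1/((-89 + D(3, -19))*C(2) + c(-883)) = 1/((-89 - 10)*((1/2)/2) + (-883)**(3/2)) = 1/(-99/(2*2) - 883*I*sqrt(883)) = 1/(-99*1/4 - 883*I*sqrt(883)) = 1/(-99/4 - 883*I*sqrt(883))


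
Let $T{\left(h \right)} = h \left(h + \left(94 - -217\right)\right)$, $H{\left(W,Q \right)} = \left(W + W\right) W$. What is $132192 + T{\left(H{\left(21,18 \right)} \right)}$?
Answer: $1184418$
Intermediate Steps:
$H{\left(W,Q \right)} = 2 W^{2}$ ($H{\left(W,Q \right)} = 2 W W = 2 W^{2}$)
$T{\left(h \right)} = h \left(311 + h\right)$ ($T{\left(h \right)} = h \left(h + \left(94 + 217\right)\right) = h \left(h + 311\right) = h \left(311 + h\right)$)
$132192 + T{\left(H{\left(21,18 \right)} \right)} = 132192 + 2 \cdot 21^{2} \left(311 + 2 \cdot 21^{2}\right) = 132192 + 2 \cdot 441 \left(311 + 2 \cdot 441\right) = 132192 + 882 \left(311 + 882\right) = 132192 + 882 \cdot 1193 = 132192 + 1052226 = 1184418$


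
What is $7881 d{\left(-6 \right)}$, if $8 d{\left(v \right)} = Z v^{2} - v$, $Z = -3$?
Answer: $- \frac{401931}{4} \approx -1.0048 \cdot 10^{5}$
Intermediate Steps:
$d{\left(v \right)} = - \frac{3 v^{2}}{8} - \frac{v}{8}$ ($d{\left(v \right)} = \frac{- 3 v^{2} - v}{8} = \frac{- v - 3 v^{2}}{8} = - \frac{3 v^{2}}{8} - \frac{v}{8}$)
$7881 d{\left(-6 \right)} = 7881 \left(\left(- \frac{1}{8}\right) \left(-6\right) \left(1 + 3 \left(-6\right)\right)\right) = 7881 \left(\left(- \frac{1}{8}\right) \left(-6\right) \left(1 - 18\right)\right) = 7881 \left(\left(- \frac{1}{8}\right) \left(-6\right) \left(-17\right)\right) = 7881 \left(- \frac{51}{4}\right) = - \frac{401931}{4}$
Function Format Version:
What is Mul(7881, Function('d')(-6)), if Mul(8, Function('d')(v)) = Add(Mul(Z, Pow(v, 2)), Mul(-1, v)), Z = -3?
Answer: Rational(-401931, 4) ≈ -1.0048e+5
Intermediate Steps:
Function('d')(v) = Add(Mul(Rational(-3, 8), Pow(v, 2)), Mul(Rational(-1, 8), v)) (Function('d')(v) = Mul(Rational(1, 8), Add(Mul(-3, Pow(v, 2)), Mul(-1, v))) = Mul(Rational(1, 8), Add(Mul(-1, v), Mul(-3, Pow(v, 2)))) = Add(Mul(Rational(-3, 8), Pow(v, 2)), Mul(Rational(-1, 8), v)))
Mul(7881, Function('d')(-6)) = Mul(7881, Mul(Rational(-1, 8), -6, Add(1, Mul(3, -6)))) = Mul(7881, Mul(Rational(-1, 8), -6, Add(1, -18))) = Mul(7881, Mul(Rational(-1, 8), -6, -17)) = Mul(7881, Rational(-51, 4)) = Rational(-401931, 4)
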